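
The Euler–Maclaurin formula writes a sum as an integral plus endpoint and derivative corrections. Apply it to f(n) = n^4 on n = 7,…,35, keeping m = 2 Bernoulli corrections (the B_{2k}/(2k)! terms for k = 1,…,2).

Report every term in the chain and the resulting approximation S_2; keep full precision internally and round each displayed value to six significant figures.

The integral term ∫_7^35 x^4 dx = 1.05010e+07.
Boundary: ½(f(7) + f(35)) = ½(2401.00 + 1.50062e+06) = 751513.
So far: 1.12525e+07.
Correction k=1: B_{2}/2! · (f^{(1)}(35) − f^{(1)}(7)) = 1/12 · (171500 − 1372.00) = 14177.3.
After k=1: 1.12667e+07.
Correction k=2: B_{4}/4! · (f^{(3)}(35) − f^{(3)}(7)) = −1/720 · (840.000 − 168.000) = -0.933333.

S_2 ≈ 1.12667e+07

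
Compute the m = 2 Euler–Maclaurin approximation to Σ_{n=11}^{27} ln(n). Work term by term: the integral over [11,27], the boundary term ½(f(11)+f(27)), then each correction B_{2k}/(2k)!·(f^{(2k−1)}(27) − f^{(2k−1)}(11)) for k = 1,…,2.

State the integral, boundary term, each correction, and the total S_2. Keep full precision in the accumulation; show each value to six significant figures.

Integral: ∫_11^27 ln(x) dx = 46.6107.
Endpoint term: (f(11) + f(27))/2 = (2.39790 + 3.29584)/2 = 2.84687.
Integral + boundary = 49.4576.
Order-1 term: 1/12 · (0.0370370 − 0.0909091) = -0.00448934.
Running total after k=1: 49.4531.
Order-2 term: −1/720 · (0.000101611 − 0.00150263) = 1.94586e-06.

S_2 ≈ 49.4531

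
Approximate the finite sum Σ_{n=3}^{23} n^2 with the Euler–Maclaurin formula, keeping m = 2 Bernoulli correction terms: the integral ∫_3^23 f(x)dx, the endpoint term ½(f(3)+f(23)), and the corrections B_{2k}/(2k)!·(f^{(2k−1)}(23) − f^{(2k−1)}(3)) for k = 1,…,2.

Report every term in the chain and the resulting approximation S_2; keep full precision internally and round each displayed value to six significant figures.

S_2 ≈ 4319.00

∫_3^23 x^2 dx evaluates to 4046.67.
Endpoint term: (f(3) + f(23))/2 = (9.00000 + 529.000)/2 = 269.000.
Integral + boundary = 4315.67.
k=1: B_{2}/(2)! × [f^{(1)}(23) − f^{(1)}(3)] = 1/12 × (46.0000 − 6.00000) = 3.33333.
After k=1: 4319.00.
k=2: B_{4}/(4)! × [f^{(3)}(23) − f^{(3)}(3)] = −1/720 × (0.00000 − 0.00000) = 0.00000.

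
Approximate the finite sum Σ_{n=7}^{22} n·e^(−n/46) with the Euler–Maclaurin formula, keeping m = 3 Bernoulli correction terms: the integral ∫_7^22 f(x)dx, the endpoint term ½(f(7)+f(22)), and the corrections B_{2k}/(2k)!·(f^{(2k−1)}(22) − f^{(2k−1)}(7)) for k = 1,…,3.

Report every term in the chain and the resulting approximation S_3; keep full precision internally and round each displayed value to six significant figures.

S_3 ≈ 164.716

The integral term ∫_7^22 x·e^(−x/46) dx = 154.926.
Endpoint term: (f(7) + f(22))/2 = (6.01187 + 13.6369)/2 = 9.82440.
So far: 164.750.
Order-1 term: 1/12 · (0.323405 − 0.728146) = -0.0337284.
Partial sum through k=1: 164.716.
Order-2 term: −1/720 · (0.000738718 − 0.00115587) = 5.79380e-07.
Partial sum through k=2: 164.716.
Order-3 term: 1/30240 · (6.25991e-07 − 9.29881e-07) = -1.00493e-11.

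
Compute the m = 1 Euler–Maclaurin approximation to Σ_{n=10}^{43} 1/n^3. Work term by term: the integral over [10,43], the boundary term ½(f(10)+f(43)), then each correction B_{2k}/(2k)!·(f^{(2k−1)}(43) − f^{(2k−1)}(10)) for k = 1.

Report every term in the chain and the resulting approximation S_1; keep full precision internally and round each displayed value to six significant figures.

Integral: ∫_10^43 1/x^3 dx = 0.00472958.
Endpoint term: (f(10) + f(43))/2 = (0.00100000 + 1.25775e-05)/2 = 0.000506289.
Integral + boundary = 0.00523587.
k=1: B_{2}/(2)! × [f^{(1)}(43) − f^{(1)}(10)] = 1/12 × (-8.77501e-07 − (-0.000300000)) = 2.49269e-05.

S_1 ≈ 0.00526080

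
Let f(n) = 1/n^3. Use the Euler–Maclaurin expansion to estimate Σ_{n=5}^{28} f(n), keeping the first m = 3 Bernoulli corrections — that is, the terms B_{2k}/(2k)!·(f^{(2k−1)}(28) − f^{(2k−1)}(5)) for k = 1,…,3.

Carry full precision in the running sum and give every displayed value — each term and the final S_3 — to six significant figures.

S_3 ≈ 0.0237795

The integral term ∫_5^28 1/x^3 dx = 0.0193622.
Endpoint term: (f(5) + f(28))/2 = (0.00800000 + 4.55539e-05)/2 = 0.00402278.
Running total after boundary: 0.0233850.
Correction k=1: B_{2}/2! · (f^{(1)}(28) − f^{(1)}(5)) = 1/12 · (-4.88078e-06 − (-0.00480000)) = 0.000399593.
Running total after k=1: 0.0237846.
Correction k=2: B_{4}/4! · (f^{(3)}(28) − f^{(3)}(5)) = −1/720 · (-1.24510e-07 − (-0.00384000)) = -5.33316e-06.
Running total after k=2: 0.0237793.
Correction k=3: B_{6}/6! · (f^{(5)}(28) − f^{(5)}(5)) = 1/30240 · (-6.67016e-09 − (-0.00645120)) = 2.13333e-07.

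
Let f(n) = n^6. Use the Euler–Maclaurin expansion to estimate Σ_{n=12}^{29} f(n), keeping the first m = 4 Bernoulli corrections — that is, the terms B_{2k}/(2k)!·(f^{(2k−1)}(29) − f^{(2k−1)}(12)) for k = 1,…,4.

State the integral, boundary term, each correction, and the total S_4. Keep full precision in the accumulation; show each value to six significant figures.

S_4 ≈ 2.76818e+09

Integral: ∫_12^29 x^6 dx = 2.45915e+09.
½[f(12) + f(29)] = ½[2.98598e+06 + 5.94823e+08] = 2.98905e+08.
Integral + boundary = 2.75805e+09.
k=1: B_{2}/(2)! × [f^{(1)}(29) − f^{(1)}(12)] = 1/12 × (1.23067e+08 − 1.49299e+06) = 1.01312e+07.
Running total after k=1: 2.76819e+09.
k=2: B_{4}/(4)! × [f^{(3)}(29) − f^{(3)}(12)] = −1/720 × (2.92668e+06 − 207360) = -3776.83.
Running total after k=2: 2.76818e+09.
k=3: B_{6}/(6)! × [f^{(5)}(29) − f^{(5)}(12)] = 1/30240 × (20880.0 − 8640.00) = 0.404762.
Running total after k=3: 2.76818e+09.
k=4: B_{8}/(8)! × [f^{(7)}(29) − f^{(7)}(12)] = −1/1209600 × (0.00000 − 0.00000) = 0.00000.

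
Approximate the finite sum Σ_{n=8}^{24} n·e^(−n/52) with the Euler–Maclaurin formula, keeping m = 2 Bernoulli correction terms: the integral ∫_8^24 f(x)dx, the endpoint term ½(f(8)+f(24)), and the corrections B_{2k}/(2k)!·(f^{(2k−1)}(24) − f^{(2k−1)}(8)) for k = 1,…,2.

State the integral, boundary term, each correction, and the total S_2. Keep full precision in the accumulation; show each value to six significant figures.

S_2 ≈ 195.064

Integral: ∫_8^24 x·e^(−x/52) dx = 184.103.
½[f(8) + f(24)] = ½[6.85923 + 15.1275] = 10.9934.
Integral + boundary = 195.096.
Order-1 term: 1/12 · (0.339399 − 0.725496) = -0.0321747.
Partial sum through k=1: 195.064.
Order-2 term: −1/720 · (0.000591726 − 0.000902479) = 4.31602e-07.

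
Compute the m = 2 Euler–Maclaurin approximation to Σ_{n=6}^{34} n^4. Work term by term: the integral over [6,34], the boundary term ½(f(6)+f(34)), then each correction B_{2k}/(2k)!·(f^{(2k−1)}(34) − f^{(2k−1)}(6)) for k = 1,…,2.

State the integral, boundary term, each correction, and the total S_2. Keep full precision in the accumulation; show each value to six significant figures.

S_2 ≈ 9.76737e+06

The integral term ∫_6^34 x^4 dx = 9.08553e+06.
Endpoint term: (f(6) + f(34))/2 = (1296.00 + 1.33634e+06)/2 = 668816.
Integral + boundary = 9.75435e+06.
Order-1 term: 1/12 · (157216 − 864.000) = 13029.3.
Running total after k=1: 9.76737e+06.
Order-2 term: −1/720 · (816.000 − 144.000) = -0.933333.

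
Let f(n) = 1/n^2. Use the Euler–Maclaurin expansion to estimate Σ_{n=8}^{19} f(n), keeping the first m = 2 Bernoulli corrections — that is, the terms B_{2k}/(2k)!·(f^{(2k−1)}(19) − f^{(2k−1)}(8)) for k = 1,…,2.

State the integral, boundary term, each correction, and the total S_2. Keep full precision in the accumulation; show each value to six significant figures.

The integral term ∫_8^19 1/x^2 dx = 0.0723684.
Endpoint term: (f(8) + f(19))/2 = (0.0156250 + 0.00277008)/2 = 0.00919754.
Integral + boundary = 0.0815660.
k=1: B_{2}/(2)! × [f^{(1)}(19) − f^{(1)}(8)] = 1/12 × (-0.000291588 − (-0.00390625)) = 0.000301222.
Partial sum through k=1: 0.0818672.
k=2: B_{4}/(4)! × [f^{(3)}(19) − f^{(3)}(8)] = −1/720 × (-9.69267e-06 − (-0.000732422)) = -1.00379e-06.

S_2 ≈ 0.0818662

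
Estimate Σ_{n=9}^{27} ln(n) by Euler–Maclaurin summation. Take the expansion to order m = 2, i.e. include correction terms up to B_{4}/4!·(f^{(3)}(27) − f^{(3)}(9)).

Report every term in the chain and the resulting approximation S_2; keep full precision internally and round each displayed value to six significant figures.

The integral term ∫_9^27 ln(x) dx = 51.2126.
½[f(9) + f(27)] = ½[2.19722 + 3.29584] = 2.74653.
So far: 53.9591.
Order-1 term: 1/12 · (0.0370370 − 0.111111) = -0.00617284.
After k=1: 53.9529.
Order-2 term: −1/720 · (0.000101611 − 0.00274348) = 3.66927e-06.

S_2 ≈ 53.9529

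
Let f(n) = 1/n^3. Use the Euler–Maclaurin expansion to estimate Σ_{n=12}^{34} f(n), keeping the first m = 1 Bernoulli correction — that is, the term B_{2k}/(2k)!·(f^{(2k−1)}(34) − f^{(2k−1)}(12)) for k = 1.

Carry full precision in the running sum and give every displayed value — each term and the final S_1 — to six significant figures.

∫_12^34 1/x^3 dx evaluates to 0.00303970.
Boundary: ½(f(12) + f(34)) = ½(0.000578704 + 2.54427e-05) = 0.000302073.
Integral + boundary = 0.00334177.
k=1: B_{2}/(2)! × [f^{(1)}(34) − f^{(1)}(12)] = 1/12 × (-2.24494e-06 − (-0.000144676)) = 1.18692e-05.

S_1 ≈ 0.00335364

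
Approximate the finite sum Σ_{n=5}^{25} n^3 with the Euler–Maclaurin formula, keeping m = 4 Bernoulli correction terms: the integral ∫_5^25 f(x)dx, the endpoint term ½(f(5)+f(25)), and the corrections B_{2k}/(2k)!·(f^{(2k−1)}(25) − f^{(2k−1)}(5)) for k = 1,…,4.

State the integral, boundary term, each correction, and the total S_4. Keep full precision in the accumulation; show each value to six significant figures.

Integral: ∫_5^25 x^3 dx = 97500.0.
Endpoint term: (f(5) + f(25))/2 = (125.000 + 15625.0)/2 = 7875.00.
Integral + boundary = 105375.
k=1: B_{2}/(2)! × [f^{(1)}(25) − f^{(1)}(5)] = 1/12 × (1875.00 − 75.0000) = 150.000.
Partial sum through k=1: 105525.
k=2: B_{4}/(4)! × [f^{(3)}(25) − f^{(3)}(5)] = −1/720 × (6.00000 − 6.00000) = 0.00000.
Partial sum through k=2: 105525.
k=3: B_{6}/(6)! × [f^{(5)}(25) − f^{(5)}(5)] = 1/30240 × (0.00000 − 0.00000) = 0.00000.
Partial sum through k=3: 105525.
k=4: B_{8}/(8)! × [f^{(7)}(25) − f^{(7)}(5)] = −1/1209600 × (0.00000 − 0.00000) = 0.00000.

S_4 ≈ 105525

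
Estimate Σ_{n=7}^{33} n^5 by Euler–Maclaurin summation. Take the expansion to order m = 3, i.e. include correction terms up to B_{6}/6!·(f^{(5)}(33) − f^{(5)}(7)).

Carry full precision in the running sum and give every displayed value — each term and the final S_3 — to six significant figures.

S_3 ≈ 2.35294e+08

∫_7^33 x^5 dx evaluates to 2.15225e+08.
½[f(7) + f(33)] = ½[16807.0 + 3.91354e+07] = 1.95761e+07.
Running total after boundary: 2.34801e+08.
k=1: B_{2}/(2)! × [f^{(1)}(33) − f^{(1)}(7)] = 1/12 × (5.92960e+06 − 12005.0) = 493133.
After k=1: 2.35294e+08.
k=2: B_{4}/(4)! × [f^{(3)}(33) − f^{(3)}(7)] = −1/720 × (65340.0 − 2940.00) = -86.6667.
After k=2: 2.35294e+08.
k=3: B_{6}/(6)! × [f^{(5)}(33) − f^{(5)}(7)] = 1/30240 × (120.000 − 120.000) = 0.00000.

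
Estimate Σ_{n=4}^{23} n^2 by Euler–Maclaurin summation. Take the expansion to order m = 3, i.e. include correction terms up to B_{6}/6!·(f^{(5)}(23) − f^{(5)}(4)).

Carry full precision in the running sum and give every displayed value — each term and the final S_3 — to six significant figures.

S_3 ≈ 4310.00

∫_4^23 x^2 dx evaluates to 4034.33.
Endpoint term: (f(4) + f(23))/2 = (16.0000 + 529.000)/2 = 272.500.
So far: 4306.83.
Correction k=1: B_{2}/2! · (f^{(1)}(23) − f^{(1)}(4)) = 1/12 · (46.0000 − 8.00000) = 3.16667.
After k=1: 4310.00.
Correction k=2: B_{4}/4! · (f^{(3)}(23) − f^{(3)}(4)) = −1/720 · (0.00000 − 0.00000) = 0.00000.
After k=2: 4310.00.
Correction k=3: B_{6}/6! · (f^{(5)}(23) − f^{(5)}(4)) = 1/30240 · (0.00000 − 0.00000) = 0.00000.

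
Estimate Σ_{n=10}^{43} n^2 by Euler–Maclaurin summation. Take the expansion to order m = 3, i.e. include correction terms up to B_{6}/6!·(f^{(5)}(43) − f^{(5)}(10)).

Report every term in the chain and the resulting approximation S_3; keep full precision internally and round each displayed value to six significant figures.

S_3 ≈ 27149.0

The integral term ∫_10^43 x^2 dx = 26169.0.
Endpoint term: (f(10) + f(43))/2 = (100.000 + 1849.00)/2 = 974.500.
Running total after boundary: 27143.5.
Correction k=1: B_{2}/2! · (f^{(1)}(43) − f^{(1)}(10)) = 1/12 · (86.0000 − 20.0000) = 5.50000.
Partial sum through k=1: 27149.0.
Correction k=2: B_{4}/4! · (f^{(3)}(43) − f^{(3)}(10)) = −1/720 · (0.00000 − 0.00000) = 0.00000.
Partial sum through k=2: 27149.0.
Correction k=3: B_{6}/6! · (f^{(5)}(43) − f^{(5)}(10)) = 1/30240 · (0.00000 − 0.00000) = 0.00000.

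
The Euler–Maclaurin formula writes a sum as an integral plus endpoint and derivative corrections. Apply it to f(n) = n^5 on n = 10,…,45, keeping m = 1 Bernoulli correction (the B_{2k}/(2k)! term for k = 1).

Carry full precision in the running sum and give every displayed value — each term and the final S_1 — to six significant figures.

The integral term ∫_10^45 x^5 dx = 1.38379e+09.
Boundary: ½(f(10) + f(45)) = ½(100000 + 1.84528e+08) = 9.23141e+07.
Running total after boundary: 1.47611e+09.
Correction k=1: B_{2}/2! · (f^{(1)}(45) − f^{(1)}(10)) = 1/12 · (2.05031e+07 − 50000.0) = 1.70443e+06.

S_1 ≈ 1.47781e+09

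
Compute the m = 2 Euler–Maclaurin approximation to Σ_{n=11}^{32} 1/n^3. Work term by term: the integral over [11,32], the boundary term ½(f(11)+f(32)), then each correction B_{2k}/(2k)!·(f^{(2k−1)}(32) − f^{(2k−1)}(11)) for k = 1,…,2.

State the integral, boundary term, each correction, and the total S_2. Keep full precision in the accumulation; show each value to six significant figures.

The integral term ∫_11^32 1/x^3 dx = 0.00364395.
½[f(11) + f(32)] = ½[0.000751315 + 3.05176e-05] = 0.000390916.
Running total after boundary: 0.00403487.
k=1: B_{2}/(2)! × [f^{(1)}(32) − f^{(1)}(11)] = 1/12 × (-2.86102e-06 − (-0.000204904)) = 1.68369e-05.
Running total after k=1: 0.00405170.
k=2: B_{4}/(4)! × [f^{(3)}(32) − f^{(3)}(11)] = −1/720 × (-5.58794e-08 − (-3.38684e-05)) = -4.69619e-08.

S_2 ≈ 0.00405166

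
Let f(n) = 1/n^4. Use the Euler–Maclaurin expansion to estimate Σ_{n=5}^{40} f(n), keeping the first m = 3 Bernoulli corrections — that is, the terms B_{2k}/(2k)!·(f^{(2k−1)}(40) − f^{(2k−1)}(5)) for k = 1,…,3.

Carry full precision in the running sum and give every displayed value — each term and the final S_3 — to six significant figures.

∫_5^40 1/x^4 dx evaluates to 0.00266146.
½[f(5) + f(40)] = ½[0.00160000 + 3.90625e-07] = 0.000800195.
So far: 0.00346165.
Correction k=1: B_{2}/2! · (f^{(1)}(40) − f^{(1)}(5)) = 1/12 · (-3.90625e-08 − (-0.00128000)) = 0.000106663.
After k=1: 0.00356832.
Correction k=2: B_{4}/4! · (f^{(3)}(40) − f^{(3)}(5)) = −1/720 · (-7.32422e-10 − (-0.00153600)) = -2.13333e-06.
After k=2: 0.00356618.
Correction k=3: B_{6}/6! · (f^{(5)}(40) − f^{(5)}(5)) = 1/30240 · (-2.56348e-11 − (-0.00344064)) = 1.13778e-07.

S_3 ≈ 0.00356630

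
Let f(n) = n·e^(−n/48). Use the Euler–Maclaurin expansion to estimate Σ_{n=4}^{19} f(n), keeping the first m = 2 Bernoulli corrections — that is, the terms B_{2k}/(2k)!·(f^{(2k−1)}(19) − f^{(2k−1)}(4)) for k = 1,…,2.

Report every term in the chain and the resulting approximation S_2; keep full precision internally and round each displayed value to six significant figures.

S_2 ≈ 139.879

∫_4^19 x·e^(−x/48) dx evaluates to 131.681.
Boundary: ½(f(4) + f(19)) = ½(3.68018 + 12.7893) = 8.23472.
Running total after boundary: 139.915.
k=1: B_{2}/(2)! × [f^{(1)}(19) − f^{(1)}(4)] = 1/12 × (0.406676 − 0.843374) = -0.0363915.
After k=1: 139.879.
k=2: B_{4}/(4)! × [f^{(3)}(19) − f^{(3)}(4)] = −1/720 × (0.000760813 − 0.00116470) = 5.60950e-07.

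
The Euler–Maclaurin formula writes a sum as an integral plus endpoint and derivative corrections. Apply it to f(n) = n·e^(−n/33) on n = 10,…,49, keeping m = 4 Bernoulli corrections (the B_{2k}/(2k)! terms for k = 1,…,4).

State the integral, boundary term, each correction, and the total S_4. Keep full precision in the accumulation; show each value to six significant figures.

Integral: ∫_10^49 x·e^(−x/33) dx = 435.032.
Endpoint term: (f(10) + f(49))/2 = (7.38577 + 11.1003)/2 = 9.24303.
Running total after boundary: 444.275.
Order-1 term: 1/12 · (-0.109836 − 0.514766) = -0.0520501.
Running total after k=1: 444.223.
Order-2 term: −1/720 · (0.000315186 − 0.00182913) = 2.10270e-06.
Running total after k=2: 444.223.
Order-3 term: 1/30240 · (6.71470e-07 − 2.92521e-06) = -7.45286e-11.
Running total after k=3: 444.223.
Order-4 term: −1/1209600 · (9.67414e-10 − 3.82993e-09) = 2.36649e-15.

S_4 ≈ 444.223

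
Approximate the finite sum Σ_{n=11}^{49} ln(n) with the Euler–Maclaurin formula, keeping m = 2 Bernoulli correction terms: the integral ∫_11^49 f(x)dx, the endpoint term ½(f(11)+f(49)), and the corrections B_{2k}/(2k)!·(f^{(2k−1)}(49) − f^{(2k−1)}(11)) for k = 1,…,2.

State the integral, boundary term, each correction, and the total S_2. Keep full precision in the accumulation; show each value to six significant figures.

∫_11^49 ln(x) dx evaluates to 126.322.
Boundary: ½(f(11) + f(49)) = ½(2.39790 + 3.89182) = 3.14486.
Integral + boundary = 129.467.
Order-1 term: 1/12 · (0.0204082 − 0.0909091) = -0.00587508.
After k=1: 129.461.
Order-2 term: −1/720 · (1.69997e-05 − 0.00150263) = 2.06337e-06.

S_2 ≈ 129.461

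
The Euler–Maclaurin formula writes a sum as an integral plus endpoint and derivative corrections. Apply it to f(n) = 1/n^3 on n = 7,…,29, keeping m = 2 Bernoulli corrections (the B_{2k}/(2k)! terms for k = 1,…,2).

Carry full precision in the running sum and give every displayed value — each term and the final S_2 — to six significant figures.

S_2 ≈ 0.0111908

Integral: ∫_7^29 1/x^3 dx = 0.00960955.
½[f(7) + f(29)] = ½[0.00291545 + 4.10021e-05] = 0.00147823.
So far: 0.0110878.
Correction k=1: B_{2}/2! · (f^{(1)}(29) − f^{(1)}(7)) = 1/12 · (-4.24160e-06 − (-0.00124948)) = 0.000103770.
After k=1: 0.0111915.
Correction k=2: B_{4}/4! · (f^{(3)}(29) − f^{(3)}(7)) = −1/720 · (-1.00870e-07 − (-0.000509992)) = -7.08182e-07.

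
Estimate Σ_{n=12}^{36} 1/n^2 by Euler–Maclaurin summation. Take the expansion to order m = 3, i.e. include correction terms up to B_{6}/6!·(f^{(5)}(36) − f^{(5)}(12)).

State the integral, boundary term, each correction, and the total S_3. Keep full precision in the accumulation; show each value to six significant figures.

∫_12^36 1/x^2 dx evaluates to 0.0555556.
Endpoint term: (f(12) + f(36))/2 = (0.00694444 + 0.000771605)/2 = 0.00385802.
Running total after boundary: 0.0594136.
Order-1 term: 1/12 · (-4.28669e-05 − (-0.00115741)) = 9.28784e-05.
Partial sum through k=1: 0.0595065.
Order-2 term: −1/720 · (-3.96916e-07 − (-9.64506e-05)) = -1.33408e-07.
Partial sum through k=2: 0.0595063.
Order-3 term: 1/30240 · (-9.18787e-09 − (-2.00939e-05)) = 6.64176e-10.

S_3 ≈ 0.0595063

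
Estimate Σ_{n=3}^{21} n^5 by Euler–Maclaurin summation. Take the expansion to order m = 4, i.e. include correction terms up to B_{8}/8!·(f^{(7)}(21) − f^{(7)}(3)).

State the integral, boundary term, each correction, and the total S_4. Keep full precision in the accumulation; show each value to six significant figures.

Integral: ∫_3^21 x^5 dx = 1.42942e+07.
½[f(3) + f(21)] = ½[243.000 + 4.08410e+06] = 2.04217e+06.
So far: 1.63364e+07.
Order-1 term: 1/12 · (972405 − 405.000) = 81000.0.
Running total after k=1: 1.64174e+07.
Order-2 term: −1/720 · (26460.0 − 540.000) = -36.0000.
Running total after k=2: 1.64174e+07.
Order-3 term: 1/30240 · (120.000 − 120.000) = 0.00000.
Running total after k=3: 1.64174e+07.
Order-4 term: −1/1209600 · (0.00000 − 0.00000) = 0.00000.

S_4 ≈ 1.64174e+07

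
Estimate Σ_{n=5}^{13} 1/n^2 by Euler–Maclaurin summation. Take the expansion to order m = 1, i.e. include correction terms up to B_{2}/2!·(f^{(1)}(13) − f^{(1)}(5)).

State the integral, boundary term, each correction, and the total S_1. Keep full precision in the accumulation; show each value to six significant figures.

The integral term ∫_5^13 1/x^2 dx = 0.123077.
Endpoint term: (f(5) + f(13))/2 = (0.0400000 + 0.00591716)/2 = 0.0229586.
Running total after boundary: 0.146036.
Order-1 term: 1/12 · (-0.000910332 − (-0.0160000)) = 0.00125747.

S_1 ≈ 0.147293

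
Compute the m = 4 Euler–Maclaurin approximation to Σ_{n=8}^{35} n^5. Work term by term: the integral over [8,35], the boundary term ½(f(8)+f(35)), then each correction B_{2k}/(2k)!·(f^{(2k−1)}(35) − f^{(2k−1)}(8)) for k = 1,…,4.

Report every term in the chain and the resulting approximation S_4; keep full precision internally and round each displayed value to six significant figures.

S_4 ≈ 3.33235e+08

∫_8^35 x^5 dx evaluates to 3.06334e+08.
Endpoint term: (f(8) + f(35))/2 = (32768.0 + 5.25219e+07)/2 = 2.62773e+07.
Running total after boundary: 3.32611e+08.
k=1: B_{2}/(2)! × [f^{(1)}(35) − f^{(1)}(8)] = 1/12 × (7.50312e+06 − 20480.0) = 623554.
Running total after k=1: 3.33235e+08.
k=2: B_{4}/(4)! × [f^{(3)}(35) − f^{(3)}(8)] = −1/720 × (73500.0 − 3840.00) = -96.7500.
Running total after k=2: 3.33235e+08.
k=3: B_{6}/(6)! × [f^{(5)}(35) − f^{(5)}(8)] = 1/30240 × (120.000 − 120.000) = 0.00000.
Running total after k=3: 3.33235e+08.
k=4: B_{8}/(8)! × [f^{(7)}(35) − f^{(7)}(8)] = −1/1209600 × (0.00000 − 0.00000) = 0.00000.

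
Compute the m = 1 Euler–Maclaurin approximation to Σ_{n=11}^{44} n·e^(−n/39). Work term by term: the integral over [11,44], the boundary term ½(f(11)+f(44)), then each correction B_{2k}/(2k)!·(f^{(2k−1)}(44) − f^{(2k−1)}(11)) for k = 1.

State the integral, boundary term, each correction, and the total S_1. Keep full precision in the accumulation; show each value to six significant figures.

Integral: ∫_11^44 x·e^(−x/39) dx = 423.221.
Boundary: ½(f(11) + f(44)) = ½(8.29659 + 14.2390) = 11.2678.
Running total after boundary: 434.489.
k=1: B_{2}/(2)! × [f^{(1)}(44) − f^{(1)}(11)] = 1/12 × (-0.0414889 − 0.541502) = -0.0485826.

S_1 ≈ 434.440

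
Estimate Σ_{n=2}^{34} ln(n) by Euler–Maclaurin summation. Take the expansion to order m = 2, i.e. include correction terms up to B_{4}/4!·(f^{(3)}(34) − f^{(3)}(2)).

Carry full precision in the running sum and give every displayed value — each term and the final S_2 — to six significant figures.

S_2 ≈ 88.5808

The integral term ∫_2^34 ln(x) dx = 86.5100.
Boundary: ½(f(2) + f(34)) = ½(0.693147 + 3.52636) = 2.10975.
So far: 88.6197.
k=1: B_{2}/(2)! × [f^{(1)}(34) − f^{(1)}(2)] = 1/12 × (0.0294118 − 0.500000) = -0.0392157.
Partial sum through k=1: 88.5805.
k=2: B_{4}/(4)! × [f^{(3)}(34) − f^{(3)}(2)] = −1/720 × (5.08854e-05 − 0.250000) = 0.000347152.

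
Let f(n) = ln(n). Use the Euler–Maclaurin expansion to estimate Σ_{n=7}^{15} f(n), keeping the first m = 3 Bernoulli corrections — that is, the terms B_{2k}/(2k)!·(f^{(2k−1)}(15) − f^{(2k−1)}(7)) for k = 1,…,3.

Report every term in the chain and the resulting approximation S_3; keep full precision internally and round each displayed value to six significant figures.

∫_7^15 ln(x) dx evaluates to 18.9994.
Endpoint term: (f(7) + f(15))/2 = (1.94591 + 2.70805)/2 = 2.32698.
So far: 21.3264.
k=1: B_{2}/(2)! × [f^{(1)}(15) − f^{(1)}(7)] = 1/12 × (0.0666667 − 0.142857) = -0.00634921.
Partial sum through k=1: 21.3200.
k=2: B_{4}/(4)! × [f^{(3)}(15) − f^{(3)}(7)] = −1/720 × (0.000592593 − 0.00583090) = 7.27543e-06.
Partial sum through k=2: 21.3200.
k=3: B_{6}/(6)! × [f^{(5)}(15) − f^{(5)}(7)] = 1/30240 × (3.16049e-05 − 0.00142798) = -4.61763e-08.

S_3 ≈ 21.3200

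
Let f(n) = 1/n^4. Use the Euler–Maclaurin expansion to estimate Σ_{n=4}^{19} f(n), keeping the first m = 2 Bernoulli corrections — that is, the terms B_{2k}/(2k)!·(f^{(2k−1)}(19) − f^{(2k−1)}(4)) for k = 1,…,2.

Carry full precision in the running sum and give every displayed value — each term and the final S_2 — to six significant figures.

S_2 ≈ 0.00743191

Integral: ∫_4^19 1/x^4 dx = 0.00515974.
Endpoint term: (f(4) + f(19))/2 = (0.00390625 + 7.67336e-06)/2 = 0.00195696.
Integral + boundary = 0.00711670.
Order-1 term: 1/12 · (-1.61544e-06 − (-0.00390625)) = 0.000325386.
After k=1: 0.00744208.
Order-2 term: −1/720 · (-1.34247e-07 − (-0.00732422)) = -1.01723e-05.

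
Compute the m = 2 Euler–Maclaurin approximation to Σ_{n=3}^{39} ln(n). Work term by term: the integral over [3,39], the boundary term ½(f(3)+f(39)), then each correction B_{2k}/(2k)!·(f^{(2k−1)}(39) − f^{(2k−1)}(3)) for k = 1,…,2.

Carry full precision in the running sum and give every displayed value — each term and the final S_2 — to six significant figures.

Integral: ∫_3^39 ln(x) dx = 103.583.
½[f(3) + f(39)] = ½[1.09861 + 3.66356] = 2.38109.
Running total after boundary: 105.964.
Correction k=1: B_{2}/2! · (f^{(1)}(39) − f^{(1)}(3)) = 1/12 · (0.0256410 − 0.333333) = -0.0256410.
After k=1: 105.939.
Correction k=2: B_{4}/4! · (f^{(3)}(39) − f^{(3)}(3)) = −1/720 · (3.37160e-05 − 0.0740741) = 0.000102834.

S_2 ≈ 105.939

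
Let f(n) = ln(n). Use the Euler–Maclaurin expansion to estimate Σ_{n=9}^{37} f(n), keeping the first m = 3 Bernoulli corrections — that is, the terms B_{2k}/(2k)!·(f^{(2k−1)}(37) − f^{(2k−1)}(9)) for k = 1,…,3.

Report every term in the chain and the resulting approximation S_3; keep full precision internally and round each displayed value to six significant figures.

∫_9^37 ln(x) dx evaluates to 85.8289.
½[f(9) + f(37)] = ½[2.19722 + 3.61092] = 2.90407.
Integral + boundary = 88.7330.
k=1: B_{2}/(2)! × [f^{(1)}(37) − f^{(1)}(9)] = 1/12 × (0.0270270 − 0.111111) = -0.00700701.
After k=1: 88.7260.
k=2: B_{4}/(4)! × [f^{(3)}(37) − f^{(3)}(9)] = −1/720 × (3.94843e-05 − 0.00274348) = 3.75556e-06.
After k=2: 88.7260.
k=3: B_{6}/(6)! × [f^{(5)}(37) − f^{(5)}(9)] = 1/30240 × (3.46101e-07 − 0.000406442) = -1.34291e-08.

S_3 ≈ 88.7260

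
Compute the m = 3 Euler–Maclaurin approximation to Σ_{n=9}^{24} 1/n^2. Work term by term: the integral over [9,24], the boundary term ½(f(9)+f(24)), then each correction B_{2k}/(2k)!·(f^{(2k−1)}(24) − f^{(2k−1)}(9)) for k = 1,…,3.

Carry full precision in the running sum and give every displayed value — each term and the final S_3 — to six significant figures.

Integral: ∫_9^24 1/x^2 dx = 0.0694444.
Endpoint term: (f(9) + f(24))/2 = (0.0123457 + 0.00173611)/2 = 0.00704090.
Running total after boundary: 0.0764853.
k=1: B_{2}/(2)! × [f^{(1)}(24) − f^{(1)}(9)] = 1/12 × (-0.000144676 − (-0.00274348)) = 0.000216567.
Running total after k=1: 0.0767019.
k=2: B_{4}/(4)! × [f^{(3)}(24) − f^{(3)}(9)] = −1/720 × (-3.01408e-06 − (-0.000406442)) = -5.60317e-07.
Running total after k=2: 0.0767013.
k=3: B_{6}/(6)! × [f^{(5)}(24) − f^{(5)}(9)] = 1/30240 × (-1.56983e-07 − (-0.000150534)) = 4.97279e-09.

S_3 ≈ 0.0767014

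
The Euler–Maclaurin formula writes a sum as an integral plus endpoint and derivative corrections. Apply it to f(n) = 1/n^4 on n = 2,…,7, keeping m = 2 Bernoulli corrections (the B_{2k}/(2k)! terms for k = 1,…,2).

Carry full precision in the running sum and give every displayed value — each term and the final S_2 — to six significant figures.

The integral term ∫_2^7 1/x^4 dx = 0.0406948.
Endpoint term: (f(2) + f(7))/2 = (0.0625000 + 0.000416493)/2 = 0.0314582.
Running total after boundary: 0.0721531.
Order-1 term: 1/12 · (-0.000237996 − (-0.125000)) = 0.0103968.
Running total after k=1: 0.0825499.
Order-2 term: −1/720 · (-0.000145712 − (-0.937500)) = -0.00130188.

S_2 ≈ 0.0812480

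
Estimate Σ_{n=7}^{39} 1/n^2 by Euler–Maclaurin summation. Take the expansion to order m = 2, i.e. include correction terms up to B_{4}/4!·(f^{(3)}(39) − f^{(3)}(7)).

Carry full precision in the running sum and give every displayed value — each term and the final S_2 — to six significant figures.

∫_7^39 1/x^2 dx evaluates to 0.117216.
Endpoint term: (f(7) + f(39))/2 = (0.0204082 + 0.000657462)/2 = 0.0105328.
Integral + boundary = 0.127749.
Correction k=1: B_{2}/2! · (f^{(1)}(39) − f^{(1)}(7)) = 1/12 · (-3.37160e-05 − (-0.00583090)) = 0.000483099.
Partial sum through k=1: 0.128232.
Correction k=2: B_{4}/4! · (f^{(3)}(39) − f^{(3)}(7)) = −1/720 · (-2.66004e-07 − (-0.00142798)) = -1.98293e-06.

S_2 ≈ 0.128230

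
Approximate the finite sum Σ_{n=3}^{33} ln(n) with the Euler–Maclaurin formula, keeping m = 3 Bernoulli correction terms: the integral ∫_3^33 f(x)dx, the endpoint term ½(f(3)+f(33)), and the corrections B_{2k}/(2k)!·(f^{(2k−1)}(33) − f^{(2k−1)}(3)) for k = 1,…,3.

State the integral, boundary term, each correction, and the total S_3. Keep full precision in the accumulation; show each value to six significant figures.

S_3 ≈ 84.3613

Integral: ∫_3^33 ln(x) dx = 82.0889.
½[f(3) + f(33)] = ½[1.09861 + 3.49651] = 2.29756.
Integral + boundary = 84.3865.
Correction k=1: B_{2}/2! · (f^{(1)}(33) − f^{(1)}(3)) = 1/12 · (0.0303030 − 0.333333) = -0.0252525.
Partial sum through k=1: 84.3612.
Correction k=2: B_{4}/4! · (f^{(3)}(33) − f^{(3)}(3)) = −1/720 · (5.56529e-05 − 0.0740741) = 0.000102803.
Partial sum through k=2: 84.3613.
Correction k=3: B_{6}/6! · (f^{(5)}(33) − f^{(5)}(3)) = 1/30240 · (6.13256e-07 − 0.0987654) = -3.26603e-06.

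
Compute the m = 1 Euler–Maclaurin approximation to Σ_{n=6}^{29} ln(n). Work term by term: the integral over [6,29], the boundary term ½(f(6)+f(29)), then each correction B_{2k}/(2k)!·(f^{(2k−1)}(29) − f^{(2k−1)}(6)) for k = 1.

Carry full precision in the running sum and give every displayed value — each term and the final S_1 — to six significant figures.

∫_6^29 ln(x) dx evaluates to 63.9010.
Endpoint term: (f(6) + f(29))/2 = (1.79176 + 3.36730)/2 = 2.57953.
So far: 66.4805.
k=1: B_{2}/(2)! × [f^{(1)}(29) − f^{(1)}(6)] = 1/12 × (0.0344828 − 0.166667) = -0.0110153.

S_1 ≈ 66.4695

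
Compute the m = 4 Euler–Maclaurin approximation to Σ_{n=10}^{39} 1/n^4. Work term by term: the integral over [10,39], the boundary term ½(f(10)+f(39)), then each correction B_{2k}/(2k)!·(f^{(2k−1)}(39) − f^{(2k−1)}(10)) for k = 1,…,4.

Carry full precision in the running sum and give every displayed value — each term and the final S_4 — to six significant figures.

The integral term ∫_10^39 1/x^4 dx = 0.000327714.
Boundary: ½(f(10) + f(39)) = ½(0.000100000 + 4.32257e-07) = 5.02161e-05.
Running total after boundary: 0.000377930.
Correction k=1: B_{2}/2! · (f^{(1)}(39) − f^{(1)}(10)) = 1/12 · (-4.43340e-08 − (-4.00000e-05)) = 3.32964e-06.
Partial sum through k=1: 0.000381260.
Correction k=2: B_{4}/4! · (f^{(3)}(39) − f^{(3)}(10)) = −1/720 · (-8.74438e-10 − (-1.20000e-05)) = -1.66655e-08.
Partial sum through k=2: 0.000381243.
Correction k=3: B_{6}/6! · (f^{(5)}(39) − f^{(5)}(10)) = 1/30240 · (-3.21950e-11 − (-6.72000e-06)) = 2.22221e-10.
Partial sum through k=3: 0.000381243.
Correction k=4: B_{8}/8! · (f^{(7)}(39) − f^{(7)}(10)) = −1/1209600 · (-1.90503e-12 − (-6.04800e-06)) = -5.00000e-12.

S_4 ≈ 0.000381243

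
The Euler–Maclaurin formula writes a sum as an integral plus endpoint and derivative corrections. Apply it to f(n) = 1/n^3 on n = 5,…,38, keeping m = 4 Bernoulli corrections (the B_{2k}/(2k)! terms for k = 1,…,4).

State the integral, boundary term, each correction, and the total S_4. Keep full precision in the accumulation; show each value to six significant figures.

∫_5^38 1/x^3 dx evaluates to 0.0196537.
½[f(5) + f(38)] = ½[0.00800000 + 1.82242e-05] = 0.00400911.
Running total after boundary: 0.0236629.
k=1: B_{2}/(2)! × [f^{(1)}(38) − f^{(1)}(5)] = 1/12 × (-1.43876e-06 − (-0.00480000)) = 0.000399880.
After k=1: 0.0240627.
k=2: B_{4}/(4)! × [f^{(3)}(38) − f^{(3)}(5)] = −1/720 × (-1.99274e-08 − (-0.00384000)) = -5.33331e-06.
After k=2: 0.0240574.
k=3: B_{6}/(6)! × [f^{(5)}(38) − f^{(5)}(5)] = 1/30240 × (-5.79605e-10 − (-0.00645120)) = 2.13333e-07.
After k=3: 0.0240576.
k=4: B_{8}/(8)! × [f^{(7)}(38) − f^{(7)}(5)] = −1/1209600 × (-2.88999e-11 − (-0.0185795)) = -1.53600e-08.

S_4 ≈ 0.0240576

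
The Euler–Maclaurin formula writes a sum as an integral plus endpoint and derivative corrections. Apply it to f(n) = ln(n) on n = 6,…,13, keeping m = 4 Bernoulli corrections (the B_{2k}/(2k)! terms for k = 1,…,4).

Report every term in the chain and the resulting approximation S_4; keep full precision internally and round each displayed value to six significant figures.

S_4 ≈ 17.7647

∫_6^13 ln(x) dx evaluates to 15.5938.
Boundary: ½(f(6) + f(13)) = ½(1.79176 + 2.56495) = 2.17835.
So far: 17.7721.
Correction k=1: B_{2}/2! · (f^{(1)}(13) − f^{(1)}(6)) = 1/12 · (0.0769231 − 0.166667) = -0.00747863.
Partial sum through k=1: 17.7647.
Correction k=2: B_{4}/4! · (f^{(3)}(13) − f^{(3)}(6)) = −1/720 · (0.000910332 − 0.00925926) = 1.15957e-05.
Partial sum through k=2: 17.7647.
Correction k=3: B_{6}/6! · (f^{(5)}(13) − f^{(5)}(6)) = 1/30240 · (6.46390e-05 − 0.00308642) = -9.99266e-08.
Partial sum through k=3: 17.7647.
Correction k=4: B_{8}/8! · (f^{(7)}(13) − f^{(7)}(6)) = −1/1209600 · (1.14744e-05 − 0.00257202) = 2.11685e-09.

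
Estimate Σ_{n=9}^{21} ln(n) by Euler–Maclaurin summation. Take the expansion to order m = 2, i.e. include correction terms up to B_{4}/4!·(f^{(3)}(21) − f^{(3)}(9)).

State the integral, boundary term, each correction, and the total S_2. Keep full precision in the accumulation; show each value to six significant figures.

∫_9^21 ln(x) dx evaluates to 32.1599.
Endpoint term: (f(9) + f(21))/2 = (2.19722 + 3.04452)/2 = 2.62087.
Running total after boundary: 34.7808.
k=1: B_{2}/(2)! × [f^{(1)}(21) − f^{(1)}(9)] = 1/12 × (0.0476190 − 0.111111) = -0.00529101.
Running total after k=1: 34.7755.
k=2: B_{4}/(4)! × [f^{(3)}(21) − f^{(3)}(9)] = −1/720 × (0.000215959 − 0.00274348) = 3.51045e-06.

S_2 ≈ 34.7755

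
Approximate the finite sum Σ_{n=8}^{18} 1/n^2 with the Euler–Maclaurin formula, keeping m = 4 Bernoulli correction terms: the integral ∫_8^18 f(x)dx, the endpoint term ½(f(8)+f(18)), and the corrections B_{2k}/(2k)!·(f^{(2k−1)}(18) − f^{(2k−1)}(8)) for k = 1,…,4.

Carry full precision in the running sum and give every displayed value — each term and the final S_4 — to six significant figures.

Integral: ∫_8^18 1/x^2 dx = 0.0694444.
Boundary: ½(f(8) + f(18)) = ½(0.0156250 + 0.00308642) = 0.00935571.
Integral + boundary = 0.0788002.
Order-1 term: 1/12 · (-0.000342936 − (-0.00390625)) = 0.000296943.
After k=1: 0.0790971.
Order-2 term: −1/720 · (-1.27013e-05 − (-0.000732422)) = -9.99612e-07.
After k=2: 0.0790961.
Order-3 term: 1/30240 · (-1.17605e-06 − (-0.000343323)) = 1.13144e-08.
After k=3: 0.0790961.
Order-4 term: −1/1209600 · (-2.03268e-07 − (-0.000300407)) = -2.48185e-10.

S_4 ≈ 0.0790961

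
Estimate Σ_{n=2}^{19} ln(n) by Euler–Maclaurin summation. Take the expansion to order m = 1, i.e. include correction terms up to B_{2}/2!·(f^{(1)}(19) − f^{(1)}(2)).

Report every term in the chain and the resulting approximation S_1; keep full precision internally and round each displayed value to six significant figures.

Integral: ∫_2^19 ln(x) dx = 37.5580.
½[f(2) + f(19)] = ½[0.693147 + 2.94444] = 1.81879.
So far: 39.3768.
Order-1 term: 1/12 · (0.0526316 − 0.500000) = -0.0372807.

S_1 ≈ 39.3396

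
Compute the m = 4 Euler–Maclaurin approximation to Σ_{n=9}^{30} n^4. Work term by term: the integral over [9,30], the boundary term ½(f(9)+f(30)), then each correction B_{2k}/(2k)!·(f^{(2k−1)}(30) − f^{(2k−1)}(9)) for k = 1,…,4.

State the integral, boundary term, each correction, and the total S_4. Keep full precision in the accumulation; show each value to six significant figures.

The integral term ∫_9^30 x^4 dx = 4.84819e+06.
Endpoint term: (f(9) + f(30))/2 = (6561.00 + 810000)/2 = 408280.
Running total after boundary: 5.25647e+06.
k=1: B_{2}/(2)! × [f^{(1)}(30) − f^{(1)}(9)] = 1/12 × (108000 − 2916.00) = 8757.00.
After k=1: 5.26523e+06.
k=2: B_{4}/(4)! × [f^{(3)}(30) − f^{(3)}(9)] = −1/720 × (720.000 − 216.000) = -0.700000.
After k=2: 5.26523e+06.
k=3: B_{6}/(6)! × [f^{(5)}(30) − f^{(5)}(9)] = 1/30240 × (0.00000 − 0.00000) = 0.00000.
After k=3: 5.26523e+06.
k=4: B_{8}/(8)! × [f^{(7)}(30) − f^{(7)}(9)] = −1/1209600 × (0.00000 − 0.00000) = 0.00000.

S_4 ≈ 5.26523e+06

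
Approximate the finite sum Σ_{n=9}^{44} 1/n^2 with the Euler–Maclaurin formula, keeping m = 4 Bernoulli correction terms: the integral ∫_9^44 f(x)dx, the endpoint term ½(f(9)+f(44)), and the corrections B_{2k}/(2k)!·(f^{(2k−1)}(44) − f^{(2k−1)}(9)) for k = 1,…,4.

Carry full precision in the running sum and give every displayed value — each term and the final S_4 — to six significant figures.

S_4 ≈ 0.0950411

The integral term ∫_9^44 1/x^2 dx = 0.0883838.
½[f(9) + f(44)] = ½[0.0123457 + 0.000516529] = 0.00643110.
Running total after boundary: 0.0948149.
Order-1 term: 1/12 · (-2.34786e-05 − (-0.00274348)) = 0.000226667.
Running total after k=1: 0.0950416.
Order-2 term: −1/720 · (-1.45528e-07 − (-0.000406442)) = -5.64301e-07.
Running total after k=2: 0.0950410.
Order-3 term: 1/30240 · (-2.25509e-09 − (-0.000150534)) = 4.97791e-09.
Running total after k=3: 0.0950411.
Order-4 term: −1/1209600 · (-6.52299e-11 − (-0.000104073)) = -8.60391e-11.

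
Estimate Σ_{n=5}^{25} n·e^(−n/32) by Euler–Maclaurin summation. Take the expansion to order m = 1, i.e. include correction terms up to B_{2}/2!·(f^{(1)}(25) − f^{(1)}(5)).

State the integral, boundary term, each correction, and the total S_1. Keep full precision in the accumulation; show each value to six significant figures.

S_1 ≈ 185.450

The integral term ∫_5^25 x·e^(−x/32) dx = 177.641.
½[f(5) + f(25)] = ½[4.27673 + 11.4458] = 7.86128.
Integral + boundary = 185.502.
k=1: B_{2}/(2)! × [f^{(1)}(25) − f^{(1)}(5)] = 1/12 × (0.100151 − 0.721698) = -0.0517955.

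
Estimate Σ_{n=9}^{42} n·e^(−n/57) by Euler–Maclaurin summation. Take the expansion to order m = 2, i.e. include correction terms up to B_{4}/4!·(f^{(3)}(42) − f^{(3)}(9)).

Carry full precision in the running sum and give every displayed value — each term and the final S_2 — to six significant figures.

S_2 ≈ 525.496

Integral: ∫_9^42 x·e^(−x/57) dx = 511.652.
½[f(9) + f(42)] = ½[7.68546 + 20.1022] = 13.8938.
So far: 525.545.
k=1: B_{2}/(2)! × [f^{(1)}(42) − f^{(1)}(9)] = 1/12 × (0.125953 − 0.719107) = -0.0494295.
Running total after k=1: 525.496.
k=2: B_{4}/(4)! × [f^{(3)}(42) − f^{(3)}(9)] = −1/720 × (0.000333395 − 0.000746995) = 5.74445e-07.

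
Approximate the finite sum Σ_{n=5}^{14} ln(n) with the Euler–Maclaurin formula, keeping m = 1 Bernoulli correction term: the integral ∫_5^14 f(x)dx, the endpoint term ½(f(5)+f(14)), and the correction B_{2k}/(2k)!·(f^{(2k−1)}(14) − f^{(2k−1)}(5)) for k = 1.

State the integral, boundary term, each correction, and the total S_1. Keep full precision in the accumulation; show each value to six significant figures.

S_1 ≈ 22.0131

Integral: ∫_5^14 ln(x) dx = 19.8996.
Endpoint term: (f(5) + f(14))/2 = (1.60944 + 2.63906)/2 = 2.12425.
Running total after boundary: 22.0239.
Order-1 term: 1/12 · (0.0714286 − 0.200000) = -0.0107143.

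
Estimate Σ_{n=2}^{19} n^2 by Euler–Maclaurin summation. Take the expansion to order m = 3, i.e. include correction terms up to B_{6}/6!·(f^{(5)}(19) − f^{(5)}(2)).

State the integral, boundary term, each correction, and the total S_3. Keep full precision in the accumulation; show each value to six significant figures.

S_3 ≈ 2469.00

Integral: ∫_2^19 x^2 dx = 2283.67.
Endpoint term: (f(2) + f(19))/2 = (4.00000 + 361.000)/2 = 182.500.
So far: 2466.17.
Correction k=1: B_{2}/2! · (f^{(1)}(19) − f^{(1)}(2)) = 1/12 · (38.0000 − 4.00000) = 2.83333.
After k=1: 2469.00.
Correction k=2: B_{4}/4! · (f^{(3)}(19) − f^{(3)}(2)) = −1/720 · (0.00000 − 0.00000) = 0.00000.
After k=2: 2469.00.
Correction k=3: B_{6}/6! · (f^{(5)}(19) − f^{(5)}(2)) = 1/30240 · (0.00000 − 0.00000) = 0.00000.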